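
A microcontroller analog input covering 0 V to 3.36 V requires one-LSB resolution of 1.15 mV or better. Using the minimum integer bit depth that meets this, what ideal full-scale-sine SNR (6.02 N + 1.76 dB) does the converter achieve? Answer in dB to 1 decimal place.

Full-scale range = 3.36 V.
3.36 V / 1.15 mV = 2922. Since 2^11 = 2048 and 2^12 = 4096, N = 12.
SNR = 6.02 × 12 + 1.76 = 74.00 dB.

74.0 dB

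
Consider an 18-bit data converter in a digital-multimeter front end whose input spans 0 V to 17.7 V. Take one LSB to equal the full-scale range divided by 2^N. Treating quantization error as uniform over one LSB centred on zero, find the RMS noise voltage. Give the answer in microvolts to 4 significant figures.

19.49 µV

Full-scale range = 17.7 V.
Step size = 17.7/262144 V = 67.5201 µV.
V_rms = LSB/√12 = 67.5201 µV / √12 = 19.49 µV.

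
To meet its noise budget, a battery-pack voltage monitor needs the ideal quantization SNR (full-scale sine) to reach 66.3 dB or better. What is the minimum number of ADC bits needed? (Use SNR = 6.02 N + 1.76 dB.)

N ≥ (66.3 − 1.76)/6.02 = 10.721 → N_min = 11.

11 bits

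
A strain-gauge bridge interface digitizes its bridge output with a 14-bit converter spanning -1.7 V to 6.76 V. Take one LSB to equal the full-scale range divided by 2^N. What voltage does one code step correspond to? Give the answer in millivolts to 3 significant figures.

Full-scale range = 6.76 V − (-1.7 V) = 8.46 V.
There are 2^14 = 16384 steps.
LSB = 8.46 V ÷ 2^14 = 8.46/16384 V = 0.516 mV.

0.516 mV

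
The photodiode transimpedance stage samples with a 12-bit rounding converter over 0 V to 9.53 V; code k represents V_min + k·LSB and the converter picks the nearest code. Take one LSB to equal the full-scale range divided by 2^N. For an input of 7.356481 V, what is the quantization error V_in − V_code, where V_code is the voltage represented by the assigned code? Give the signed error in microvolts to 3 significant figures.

−418 µV

Range is 9.53 V. LSB = 9.53 V / 2^12 ≈ 2.327 mV.
(7.356481 − (0)) / LSB = 7.356481 × 4096/9.53 = 3161.8202. Nearest integer: k = 3162.
Reconstructed level: 0 + 3162 × 9.53/4096 V = 7.356899414 V.
Error = V_in − V_code = 7.356481 − (7.356899414) = −418 µV.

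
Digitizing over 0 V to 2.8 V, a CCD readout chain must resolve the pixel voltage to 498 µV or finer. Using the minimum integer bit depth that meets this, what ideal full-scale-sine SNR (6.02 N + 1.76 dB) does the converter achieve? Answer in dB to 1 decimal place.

Span = 2.8 V.
2.8 V / 498 µV = 5622. Since 2^12 = 4096 and 2^13 = 8192, N = 13.
6.02(13) + 1.76 = 80.02 dB.

80.0 dB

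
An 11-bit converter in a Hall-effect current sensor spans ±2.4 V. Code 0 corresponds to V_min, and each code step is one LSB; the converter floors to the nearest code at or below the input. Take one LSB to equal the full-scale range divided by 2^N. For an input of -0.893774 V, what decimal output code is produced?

Full-scale range = 2.4 V − (-2.4 V) = 4.8 V. LSB = 4.8 V / 2^11 ≈ 2.344 mV.
code = ⌊(V_in − V_min)/LSB⌋ = ⌊(V_in − V_min) × 2^11 / range⌋
     = ⌊(-0.893774 − (-2.4)) × 2048 / 4.8⌋ = ⌊1.506226 × 2048/4.8⌋
     = ⌊642.656⌋ = 642.

642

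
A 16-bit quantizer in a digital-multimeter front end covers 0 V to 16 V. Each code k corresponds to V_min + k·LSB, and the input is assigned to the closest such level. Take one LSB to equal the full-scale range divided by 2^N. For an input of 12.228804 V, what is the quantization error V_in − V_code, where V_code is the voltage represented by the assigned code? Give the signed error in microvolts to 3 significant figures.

+44.2 µV

Range is 16 V. LSB = 16 V / 2^16 ≈ 244.1 µV.
(V_in − V_min)/LSB = (12.228804 − (0)) × 65536/16 = 50089.1812 → nearest code k = 50089.
V_code = 0 + (50089/65536) × 16 = 12.228759766 V.
V_in − V_code = 12.228804 − (12.228759766) = +44.2 µV.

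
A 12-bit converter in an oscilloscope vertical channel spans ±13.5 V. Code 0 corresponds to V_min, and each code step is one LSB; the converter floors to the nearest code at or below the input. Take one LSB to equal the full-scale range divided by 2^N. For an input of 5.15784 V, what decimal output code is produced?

The full-scale span is 13.5 − (-13.5) = 27 V. LSB = 27 V / 2^12 ≈ 6.592 mV.
code = ⌊(V_in − V_min)/LSB⌋ = ⌊(V_in − V_min) × 2^12 / range⌋
     = ⌊(5.15784 − (-13.5)) × 4096 / 27⌋ = ⌊18.65784 × 4096/27⌋
     = ⌊2830.463⌋ = 2830.

2830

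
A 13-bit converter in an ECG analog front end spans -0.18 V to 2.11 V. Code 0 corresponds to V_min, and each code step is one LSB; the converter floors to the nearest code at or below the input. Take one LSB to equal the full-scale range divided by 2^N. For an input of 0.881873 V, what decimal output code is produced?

3798

Span: 2.11 V − (-0.18 V) = 2.29 V. LSB = 2.29 V / 2^13 ≈ 279.5 µV.
(V_in − V_min) × 2^13/range = (0.881873 − (-0.18)) × 8192/2.29 = 3798.630.
Floor → code = 3798.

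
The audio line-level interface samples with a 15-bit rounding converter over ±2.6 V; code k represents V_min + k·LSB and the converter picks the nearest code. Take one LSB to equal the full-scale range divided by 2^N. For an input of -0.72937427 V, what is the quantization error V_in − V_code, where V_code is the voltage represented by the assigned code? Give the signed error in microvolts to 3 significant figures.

−28.6 µV

Full-scale range = 2.6 V − (-2.6 V) = 5.2 V. LSB = 5.2 V / 2^15 ≈ 158.7 µV.
Position in LSBs: (-0.72937427 − (-2.6)) × 32768/5.2 = 11787.8200; rounding gives k = 11788.
V_code = V_min + k × range/2^15 = -2.6 + 11788 × 5.2/32768 = -0.72934570313 V.
V_in − V_code = -0.72937427 − (-0.72934570313) = −28.6 µV.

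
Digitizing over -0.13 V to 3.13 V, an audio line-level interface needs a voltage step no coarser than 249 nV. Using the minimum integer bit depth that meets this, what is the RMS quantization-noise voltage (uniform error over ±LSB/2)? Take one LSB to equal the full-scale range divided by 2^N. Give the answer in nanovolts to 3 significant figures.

56.1 nV

Full-scale range = 3.13 V − (-0.13 V) = 3.26 V.
Need 2^N ≥ 3.26 V / 249 nV = 1.309e7 → N_min = 24.
LSB = 3.26 V / 2^24 = 194.31 nV.
V_rms = LSB/√12 = 56.1 nV.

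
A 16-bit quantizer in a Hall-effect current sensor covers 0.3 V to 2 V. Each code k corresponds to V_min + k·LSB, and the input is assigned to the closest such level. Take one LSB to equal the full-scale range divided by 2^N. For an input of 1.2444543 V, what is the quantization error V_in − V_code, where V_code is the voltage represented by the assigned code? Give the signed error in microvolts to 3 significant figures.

+6.97 µV

Span: 2 V − (0.3 V) = 1.7 V. LSB = 1.7 V / 2^16 ≈ 25.94 µV.
Position in LSBs: (1.2444543 − (0.3)) × 65536/1.7 = 36409.2688; rounding gives k = 36409.
V_code = V_min + k × range/2^16 = 0.3 + 36409 × 1.7/65536 = 1.2444473267 V.
Error = V_in − V_code = 1.2444543 − (1.2444473267) = +6.97 µV.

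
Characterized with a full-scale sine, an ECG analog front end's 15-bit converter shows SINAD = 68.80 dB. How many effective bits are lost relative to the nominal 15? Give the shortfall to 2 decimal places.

3.86 bits

N_eff = (68.80 − 1.76)/6.02 = 11.1362 bits.
Shortfall = 15 − 11.1362 = 3.8638 bits.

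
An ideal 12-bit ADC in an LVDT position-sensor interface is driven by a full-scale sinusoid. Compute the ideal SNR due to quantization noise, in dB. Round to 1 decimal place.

74.0 dB

6.02(12) + 1.76 = 72.24 + 1.76 = 74.00 dB.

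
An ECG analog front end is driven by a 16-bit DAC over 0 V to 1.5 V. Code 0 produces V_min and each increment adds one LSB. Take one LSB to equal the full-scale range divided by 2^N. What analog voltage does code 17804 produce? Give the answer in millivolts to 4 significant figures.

Span = 1.5 V. LSB = 1.5 V / 2^16.
V_out = V_min + code × LSB = 0 V + 17804 × 1.5 V / 65536
      = 0 V + 0.407501 V = 0.407501 V.

407.5 mV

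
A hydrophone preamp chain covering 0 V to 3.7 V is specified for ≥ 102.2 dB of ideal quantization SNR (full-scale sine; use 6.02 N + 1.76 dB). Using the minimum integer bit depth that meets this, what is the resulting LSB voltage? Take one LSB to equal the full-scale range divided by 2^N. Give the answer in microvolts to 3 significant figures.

28.2 µV

Full-scale range = 3.7 V.
Solving 6.02 N ≥ 102.2 − 1.76: N ≥ 16.684. Round up → N = 17.
One LSB is 3.7 V / 131072 = 28.2 µV.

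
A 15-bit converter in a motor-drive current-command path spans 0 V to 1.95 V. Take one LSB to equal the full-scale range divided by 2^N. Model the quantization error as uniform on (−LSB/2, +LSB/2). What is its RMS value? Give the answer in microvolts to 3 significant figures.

V_FS = 1.95 V.
Step size = 1.95/32768 V = 59.509 µV.
For a uniform distribution on [−LSB/2, +LSB/2], V_rms = LSB/√12 = 59.509 µV/3.4641 = 17.2 µV.

17.2 µV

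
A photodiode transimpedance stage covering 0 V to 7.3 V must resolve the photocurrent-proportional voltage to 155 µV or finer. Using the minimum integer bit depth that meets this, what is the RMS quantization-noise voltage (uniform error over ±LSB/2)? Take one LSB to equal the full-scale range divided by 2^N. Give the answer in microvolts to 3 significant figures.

32.2 µV

Range is 7.3 V.
Need 2^N ≥ 7.3 V / 155 µV = 47100 → N_min = 16.
One LSB is 7.3 V / 65536 = 111.39 µV.
RMS noise = LSB/√12 = 32.2 µV.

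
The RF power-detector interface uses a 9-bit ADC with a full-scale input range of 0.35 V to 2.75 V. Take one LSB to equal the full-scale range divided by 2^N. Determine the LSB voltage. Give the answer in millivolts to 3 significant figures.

4.69 mV

Range = 2.75 − (0.35) = 2.4 V.
Number of codes = 2^9 = 512.
LSB = 2.4 V ÷ 2^9 = 2.4/512 V = 4.69 mV.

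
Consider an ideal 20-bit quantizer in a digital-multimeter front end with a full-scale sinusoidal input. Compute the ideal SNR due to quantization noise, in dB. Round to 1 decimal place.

122.2 dB

Ideal quantization SNR: 6.02 × 20 + 1.76 dB = 122.2 dB.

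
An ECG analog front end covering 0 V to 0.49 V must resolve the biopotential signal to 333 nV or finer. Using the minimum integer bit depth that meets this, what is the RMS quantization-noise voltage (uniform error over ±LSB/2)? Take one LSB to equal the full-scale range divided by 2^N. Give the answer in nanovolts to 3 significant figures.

67.4 nV

Range is 0.49 V.
Levels needed ≥ 0.49/333 nV = 1.471e6. 2^21 = 2097152 suffices, so N_min = 21.
LSB = 0.49 V ÷ 2^21 = 0.49/2097152 V = 233.65 nV.
RMS noise = LSB/√12 = 67.4 nV.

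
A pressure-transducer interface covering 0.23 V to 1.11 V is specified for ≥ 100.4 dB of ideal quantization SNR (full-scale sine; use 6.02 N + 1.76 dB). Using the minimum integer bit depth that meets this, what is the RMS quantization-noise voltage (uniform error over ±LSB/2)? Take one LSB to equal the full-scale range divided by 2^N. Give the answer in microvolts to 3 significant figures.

1.94 µV

Range = 1.11 − (0.23) = 0.88 V.
Solving 6.02 N ≥ 100.4 − 1.76: N ≥ 16.385. Round up → N = 17.
One LSB is 0.88 V / 131072 = 6.7139 µV.
V_rms = LSB/√12 = 1.94 µV.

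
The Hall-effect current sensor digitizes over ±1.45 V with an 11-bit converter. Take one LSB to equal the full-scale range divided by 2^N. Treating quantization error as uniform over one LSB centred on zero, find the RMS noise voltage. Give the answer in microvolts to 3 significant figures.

Span: 1.45 V − (-1.45 V) = 2.9 V.
LSB = 2.9 V ÷ 2^11 = 2.9/2048 V = 1.4160 mV.
RMS of a uniform error over width LSB is LSB/√12 = 409 µV.

409 µV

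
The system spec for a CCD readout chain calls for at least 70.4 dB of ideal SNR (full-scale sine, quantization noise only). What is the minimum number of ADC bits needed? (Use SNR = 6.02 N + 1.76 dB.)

12 bits

Solving 6.02 N ≥ 70.4 − 1.76: N ≥ 11.402. Round up → N = 12.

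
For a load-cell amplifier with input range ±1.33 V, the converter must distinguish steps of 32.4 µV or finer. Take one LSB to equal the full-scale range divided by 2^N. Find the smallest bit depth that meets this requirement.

17 bits

Full-scale range = 1.33 V − (-1.33 V) = 2.66 V.
Need 2^N ≥ 2.66 V / 32.4 µV = 82100 → N_min = 17.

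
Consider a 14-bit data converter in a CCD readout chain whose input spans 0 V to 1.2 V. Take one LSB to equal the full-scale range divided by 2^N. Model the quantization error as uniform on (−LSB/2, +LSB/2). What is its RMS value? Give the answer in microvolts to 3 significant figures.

21.1 µV

Full-scale range = 1.2 V.
LSB = 1.2 V / 2^14 = 73.242 µV.
σ_q = LSB/√12 = 73.242 µV/3.4641 = 21.1 µV.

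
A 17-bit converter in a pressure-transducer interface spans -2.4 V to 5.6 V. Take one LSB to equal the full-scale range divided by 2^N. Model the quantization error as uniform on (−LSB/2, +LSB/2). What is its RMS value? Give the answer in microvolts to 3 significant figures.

Range = 5.6 − (-2.4) = 8 V.
Step size = 8/131072 V = 61.035 µV.
RMS of a uniform error over width LSB is LSB/√12 = 17.6 µV.

17.6 µV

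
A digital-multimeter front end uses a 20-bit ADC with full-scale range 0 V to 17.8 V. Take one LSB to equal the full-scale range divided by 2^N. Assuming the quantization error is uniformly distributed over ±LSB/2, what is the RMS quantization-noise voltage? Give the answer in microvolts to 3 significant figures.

V_FS = 17.8 V.
Step size = 17.8/1048576 V = 16.975 µV.
RMS of a uniform error over width LSB is LSB/√12 = 4.90 µV.

4.90 µV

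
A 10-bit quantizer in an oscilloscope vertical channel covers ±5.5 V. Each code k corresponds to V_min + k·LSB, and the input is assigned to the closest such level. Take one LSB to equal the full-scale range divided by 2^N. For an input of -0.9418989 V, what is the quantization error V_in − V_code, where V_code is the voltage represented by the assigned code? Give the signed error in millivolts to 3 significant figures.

Full-scale range = 5.5 V − (-5.5 V) = 11 V. LSB = 11 V / 2^10 ≈ 10.74 mV.
(V_in − V_min)/LSB = (-0.9418989 − (-5.5)) × 1024/11 = 424.3178 → nearest code k = 424.
Reconstructed level: -5.5 + 424 × 11/1024 V = -0.9453125000 V.
Error = V_in − V_code = -0.9418989 − (-0.9453125000) = +3.41 mV.

+3.41 mV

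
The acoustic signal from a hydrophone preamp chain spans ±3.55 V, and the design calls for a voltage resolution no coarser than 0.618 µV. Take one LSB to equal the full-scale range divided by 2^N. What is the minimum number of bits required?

24 bits

The full-scale span is 3.55 − (-3.55) = 7.1 V.
7.1 V / 0.618 µV = 1.149e7. Since 2^23 = 8388608 and 2^24 = 16777216, N = 24.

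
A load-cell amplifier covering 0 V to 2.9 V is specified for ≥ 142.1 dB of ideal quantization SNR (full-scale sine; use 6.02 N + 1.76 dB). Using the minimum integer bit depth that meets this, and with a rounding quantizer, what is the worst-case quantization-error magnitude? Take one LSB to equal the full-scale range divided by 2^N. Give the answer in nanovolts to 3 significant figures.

Range is 2.9 V.
Required N = ⌈(142.1 − 1.76)/6.02⌉ = ⌈23.312⌉ = 24.
Step size = 2.9/16777216 V = 172.85 nV.
Max error for round-to-nearest is LSB/2 = 86.4 nV.

86.4 nV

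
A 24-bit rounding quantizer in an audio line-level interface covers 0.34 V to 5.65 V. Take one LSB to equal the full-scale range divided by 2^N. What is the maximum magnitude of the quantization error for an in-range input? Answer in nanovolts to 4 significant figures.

Range = 5.65 − (0.34) = 5.31 V.
Step size = 5.31/16777216 V = 316.501 nV.
Worst-case error for round-to-nearest is half an LSB: 158.3 nV.

158.3 nV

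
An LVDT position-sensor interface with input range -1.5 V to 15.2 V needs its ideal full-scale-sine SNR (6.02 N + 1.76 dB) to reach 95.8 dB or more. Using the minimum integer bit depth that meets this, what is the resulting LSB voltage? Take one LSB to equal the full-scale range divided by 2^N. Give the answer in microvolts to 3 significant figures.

Span: 15.2 V − (-1.5 V) = 16.7 V.
Required N = ⌈(95.8 − 1.76)/6.02⌉ = ⌈15.621⌉ = 16.
One LSB is 16.7 V / 65536 = 255 µV.

255 µV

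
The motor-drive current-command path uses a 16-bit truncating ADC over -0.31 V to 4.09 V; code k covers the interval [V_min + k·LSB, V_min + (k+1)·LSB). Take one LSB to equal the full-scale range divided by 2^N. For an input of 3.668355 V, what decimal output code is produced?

Range = 4.09 − (-0.31) = 4.4 V. LSB = 4.4 V / 2^16 ≈ 67.14 µV.
V_in − V_min = 3.668355 − (-0.31) = 3.978355 V.
Divide by LSB: 3.978355 × 65536/4.4 = 59255.7894.
Truncating gives code 59255.

59255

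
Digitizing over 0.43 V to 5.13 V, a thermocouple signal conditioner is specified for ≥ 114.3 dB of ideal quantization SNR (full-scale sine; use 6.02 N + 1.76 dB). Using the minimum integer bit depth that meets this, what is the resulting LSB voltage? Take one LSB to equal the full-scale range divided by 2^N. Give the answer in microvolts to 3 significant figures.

8.96 µV

Range = 5.13 − (0.43) = 4.7 V.
Solving 6.02 N ≥ 114.3 − 1.76: N ≥ 18.694. Round up → N = 19.
LSB = 4.7 V ÷ 2^19 = 4.7/524288 V = 8.96 µV.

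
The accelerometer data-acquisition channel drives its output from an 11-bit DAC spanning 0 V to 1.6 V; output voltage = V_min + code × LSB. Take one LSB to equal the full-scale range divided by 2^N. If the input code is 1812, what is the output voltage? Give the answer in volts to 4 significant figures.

Range is 1.6 V. LSB = 1.6 V / 2^11.
Output = V_min + (1812/2048) × range = 0 + 0.884766 × 1.6 V
      = 0 + 1.41563 = 1.41563 V.

1.416 V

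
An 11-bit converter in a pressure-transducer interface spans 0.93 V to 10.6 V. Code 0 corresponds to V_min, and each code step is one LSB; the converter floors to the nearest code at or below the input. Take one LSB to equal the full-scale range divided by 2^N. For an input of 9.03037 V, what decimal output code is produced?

1715

The full-scale span is 10.6 − (0.93) = 9.67 V. LSB = 9.67 V / 2^11 ≈ 4.722 mV.
code = ⌊(V_in − V_min)/LSB⌋ = ⌊(V_in − V_min) × 2^11 / range⌋
     = ⌊(9.03037 − (0.93)) × 2048 / 9.67⌋ = ⌊8.10037 × 2048/9.67⌋
     = ⌊1715.570⌋ = 1715.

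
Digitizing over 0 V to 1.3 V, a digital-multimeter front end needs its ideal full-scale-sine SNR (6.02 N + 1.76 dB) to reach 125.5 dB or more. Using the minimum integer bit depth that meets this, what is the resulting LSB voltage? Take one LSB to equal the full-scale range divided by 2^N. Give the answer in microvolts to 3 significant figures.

Span = 1.3 V.
6.02 N + 1.76 ≥ 125.5 gives N ≥ 20.555, so the minimum integer is 21.
LSB = 1.3 V / 2^21 = 0.620 µV.

0.620 µV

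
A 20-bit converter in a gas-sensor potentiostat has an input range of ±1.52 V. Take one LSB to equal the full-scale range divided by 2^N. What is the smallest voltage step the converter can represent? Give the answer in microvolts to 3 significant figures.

Full-scale range = 1.52 V − (-1.52 V) = 3.04 V.
There are 2^20 = 1048576 steps.
One LSB is 3.04 V / 1048576 = 2.90 µV.

2.90 µV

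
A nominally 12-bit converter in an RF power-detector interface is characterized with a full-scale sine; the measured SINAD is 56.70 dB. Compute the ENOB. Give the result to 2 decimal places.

9.13 bits

ENOB = (SINAD − 1.76) / 6.02 = (56.70 − 1.76) / 6.02 = 54.94 / 6.02 = 9.1262.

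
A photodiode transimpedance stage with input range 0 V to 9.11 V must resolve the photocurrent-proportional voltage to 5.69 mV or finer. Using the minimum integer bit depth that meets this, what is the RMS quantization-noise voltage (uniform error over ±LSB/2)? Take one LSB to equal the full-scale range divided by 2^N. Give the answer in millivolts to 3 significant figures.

1.28 mV

Span = 9.11 V.
Need 2^N ≥ 9.11 V / 5.69 mV = 1601 → N_min = 11.
Step size = 9.11/2048 V = 4.4482 mV.
σ_q = LSB/√12 = 4.4482 mV/3.4641 = 1.28 mV.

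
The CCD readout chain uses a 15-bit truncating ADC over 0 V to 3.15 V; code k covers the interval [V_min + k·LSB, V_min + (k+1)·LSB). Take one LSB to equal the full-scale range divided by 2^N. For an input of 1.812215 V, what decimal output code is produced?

Span = 3.15 V. LSB = 3.15 V / 2^15 ≈ 96.13 µV.
code = ⌊(V_in − V_min)/LSB⌋ = ⌊(V_in − V_min) × 2^15 / range⌋
     = ⌊(1.812215 − (0)) × 32768 / 3.15⌋ = ⌊1.812215 × 32768/3.15⌋
     = ⌊18851.638⌋ = 18851.

18851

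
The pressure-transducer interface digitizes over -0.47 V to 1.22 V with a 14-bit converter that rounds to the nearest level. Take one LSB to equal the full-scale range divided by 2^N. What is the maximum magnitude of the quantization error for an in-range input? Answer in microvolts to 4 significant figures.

Span: 1.22 V − (-0.47 V) = 1.69 V.
One LSB is 1.69 V / 16384 = 103.149 µV.
A rounding quantizer has |error| ≤ LSB/2 = 51.57 µV.

51.57 µV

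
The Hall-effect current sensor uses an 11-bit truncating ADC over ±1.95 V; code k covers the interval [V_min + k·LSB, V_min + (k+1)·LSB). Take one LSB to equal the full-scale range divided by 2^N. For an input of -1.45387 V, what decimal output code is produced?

260

Full-scale range = 1.95 V − (-1.95 V) = 3.9 V. LSB = 3.9 V / 2^11 ≈ 1.904 mV.
V_in − V_min = -1.45387 − (-1.95) = 0.49613 V.
Divide by LSB: 0.49613 × 2048/3.9 = 260.5319.
Truncating gives code 260.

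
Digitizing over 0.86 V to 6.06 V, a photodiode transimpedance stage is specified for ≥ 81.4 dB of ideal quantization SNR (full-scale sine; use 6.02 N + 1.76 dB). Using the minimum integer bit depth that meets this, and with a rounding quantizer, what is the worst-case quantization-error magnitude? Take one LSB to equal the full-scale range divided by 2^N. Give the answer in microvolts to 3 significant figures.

Range = 6.06 − (0.86) = 5.2 V.
Required N = ⌈(81.4 − 1.76)/6.02⌉ = ⌈13.229⌉ = 14.
One LSB is 5.2 V / 16384 = 317.38 µV.
Max error for round-to-nearest is LSB/2 = 159 µV.

159 µV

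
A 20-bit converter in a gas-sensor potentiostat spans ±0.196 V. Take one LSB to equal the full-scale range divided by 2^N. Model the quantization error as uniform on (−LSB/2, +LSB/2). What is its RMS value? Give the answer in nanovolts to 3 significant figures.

Full-scale range = 0.196 V − (-0.196 V) = 0.392 V.
Step size = 0.392/1048576 V = 373.84 nV.
RMS of a uniform error over width LSB is LSB/√12 = 108 nV.

108 nV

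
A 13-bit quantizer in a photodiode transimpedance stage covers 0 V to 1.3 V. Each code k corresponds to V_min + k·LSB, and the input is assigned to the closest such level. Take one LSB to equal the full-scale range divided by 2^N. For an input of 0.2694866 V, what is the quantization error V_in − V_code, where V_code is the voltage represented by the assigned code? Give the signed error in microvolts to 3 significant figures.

Span = 1.3 V. LSB = 1.3 V / 2^13 ≈ 158.7 µV.
(0.2694866 − (0)) / LSB = 0.2694866 × 8192/1.3 = 1698.1802. Nearest integer: k = 1698.
Reconstructed level: 0 + 1698 × 1.3/8192 V = 0.2694580078 V.
V_in − V_code = 0.2694866 − (0.2694580078) = +28.6 µV.

+28.6 µV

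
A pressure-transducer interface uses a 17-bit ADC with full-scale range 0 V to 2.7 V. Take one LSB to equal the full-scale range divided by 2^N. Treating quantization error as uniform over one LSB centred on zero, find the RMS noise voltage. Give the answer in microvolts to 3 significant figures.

Span = 2.7 V.
LSB = 2.7 V / 2^17 = 20.599 µV.
For a uniform distribution on [−LSB/2, +LSB/2], V_rms = LSB/√12 = 20.599 µV/3.4641 = 5.95 µV.

5.95 µV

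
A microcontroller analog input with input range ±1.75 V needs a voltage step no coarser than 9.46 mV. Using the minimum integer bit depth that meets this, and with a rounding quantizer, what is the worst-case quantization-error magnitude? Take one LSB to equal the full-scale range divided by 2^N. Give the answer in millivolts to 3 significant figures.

The full-scale span is 1.75 − (-1.75) = 3.5 V.
Required number of levels: 3.5/9.46 mV = 369.98; smallest N with 2^N ≥ that is 9.
LSB = 3.5 V / 2^9 = 6.8359 mV.
Half an LSB is 3.42 mV.

3.42 mV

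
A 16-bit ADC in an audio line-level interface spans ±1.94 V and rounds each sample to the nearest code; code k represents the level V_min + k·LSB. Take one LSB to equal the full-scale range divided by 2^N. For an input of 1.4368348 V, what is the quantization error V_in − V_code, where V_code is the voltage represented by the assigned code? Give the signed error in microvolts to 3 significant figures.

+10.5 µV

Full-scale range = 1.94 V − (-1.94 V) = 3.88 V. LSB = 3.88 V / 2^16 ≈ 59.20 µV.
Position in LSBs: (1.4368348 − (-1.94)) × 65536/3.88 = 57037.1767; rounding gives k = 57037.
V_code = -1.94 + (57037/65536) × 3.88 = 1.4368243408 V.
V_in − V_code = 1.4368348 − (1.4368243408) = +10.5 µV.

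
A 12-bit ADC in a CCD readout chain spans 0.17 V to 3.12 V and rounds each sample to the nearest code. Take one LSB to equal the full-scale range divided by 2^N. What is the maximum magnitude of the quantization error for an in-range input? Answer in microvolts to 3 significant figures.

Span: 3.12 V − (0.17 V) = 2.95 V.
Step size = 2.95/4096 V = 0.72021 mV.
Worst-case error for round-to-nearest is half an LSB: 360 µV.

360 µV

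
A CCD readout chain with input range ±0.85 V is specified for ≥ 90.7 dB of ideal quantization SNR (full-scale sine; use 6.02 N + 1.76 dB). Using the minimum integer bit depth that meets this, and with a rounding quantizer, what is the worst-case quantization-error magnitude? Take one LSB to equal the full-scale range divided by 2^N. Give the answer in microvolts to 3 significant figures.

25.9 µV

Full-scale range = 0.85 V − (-0.85 V) = 1.7 V.
6.02 N + 1.76 ≥ 90.7 gives N ≥ 14.774, so the minimum integer is 15.
LSB = 1.7 V / 2^15 = 51.880 µV.
|e|_max = LSB/2 = 25.9 µV.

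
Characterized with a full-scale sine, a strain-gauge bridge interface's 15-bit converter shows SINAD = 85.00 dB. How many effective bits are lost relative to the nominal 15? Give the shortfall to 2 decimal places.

Effective bits = (85.00 − 1.76)/6.02 = 13.8272.
Shortfall = 15 − 13.8272 = 1.1728 bits.

1.17 bits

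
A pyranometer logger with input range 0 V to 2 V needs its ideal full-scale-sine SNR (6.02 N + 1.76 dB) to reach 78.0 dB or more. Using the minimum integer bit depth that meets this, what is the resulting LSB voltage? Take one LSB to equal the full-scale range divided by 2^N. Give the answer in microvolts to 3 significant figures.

Range is 2 V.
Solving 6.02 N ≥ 78.0 − 1.76: N ≥ 12.664. Round up → N = 13.
Step size = 2/8192 V = 244 µV.

244 µV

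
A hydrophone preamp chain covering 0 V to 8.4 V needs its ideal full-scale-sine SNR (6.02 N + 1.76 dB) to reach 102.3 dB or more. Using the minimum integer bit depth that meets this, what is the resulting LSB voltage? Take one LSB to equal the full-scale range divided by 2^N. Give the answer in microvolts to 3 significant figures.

V_FS = 8.4 V.
6.02 N + 1.76 ≥ 102.3 gives N ≥ 16.701, so the minimum integer is 17.
LSB = 8.4 V / 2^17 = 64.1 µV.

64.1 µV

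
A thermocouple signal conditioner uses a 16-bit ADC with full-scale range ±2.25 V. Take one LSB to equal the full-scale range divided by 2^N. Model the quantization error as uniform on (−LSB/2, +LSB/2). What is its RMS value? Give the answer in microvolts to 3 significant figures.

19.8 µV

Range = 2.25 − (-2.25) = 4.5 V.
LSB = 4.5 V ÷ 2^16 = 4.5/65536 V = 68.665 µV.
RMS of a uniform error over width LSB is LSB/√12 = 19.8 µV.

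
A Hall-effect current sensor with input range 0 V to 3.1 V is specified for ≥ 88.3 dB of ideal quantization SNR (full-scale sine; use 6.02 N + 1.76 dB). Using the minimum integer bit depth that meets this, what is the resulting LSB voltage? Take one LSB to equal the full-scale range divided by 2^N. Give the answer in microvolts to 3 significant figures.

94.6 µV

Span = 3.1 V.
Required N = ⌈(88.3 − 1.76)/6.02⌉ = ⌈14.375⌉ = 15.
LSB = 3.1 V ÷ 2^15 = 3.1/32768 V = 94.6 µV.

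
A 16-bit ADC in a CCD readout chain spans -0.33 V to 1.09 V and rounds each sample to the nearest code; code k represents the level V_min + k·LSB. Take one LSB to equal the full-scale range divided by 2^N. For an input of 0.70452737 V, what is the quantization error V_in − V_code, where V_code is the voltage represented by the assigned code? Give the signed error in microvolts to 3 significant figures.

−8.15 µV

Full-scale range = 1.09 V − (-0.33 V) = 1.42 V. LSB = 1.42 V / 2^16 ≈ 21.67 µV.
(0.70452737 − (-0.33)) / LSB = 1.03452737 × 65536/1.42 = 47745.6237. Nearest integer: k = 47746.
Reconstructed level: -0.33 + 47746 × 1.42/65536 V = 0.70453552246 V.
e = 0.70452737 − (0.70453552246) = −8.15 µV.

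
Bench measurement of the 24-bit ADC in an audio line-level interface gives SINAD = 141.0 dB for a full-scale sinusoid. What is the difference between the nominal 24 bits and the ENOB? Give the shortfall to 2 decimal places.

ENOB = (SINAD − 1.76)/6.02 = (141.0 − 1.76)/6.02 = 23.1296 bits.
Shortfall = 24 − 23.1296 = 0.8704 bits.

0.87 bits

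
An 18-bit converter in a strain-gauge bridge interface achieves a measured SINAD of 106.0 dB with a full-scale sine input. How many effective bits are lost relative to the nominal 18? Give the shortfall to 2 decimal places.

0.68 bits

Effective bits = (106.0 − 1.76)/6.02 = 17.3156.
Lost resolution: 18 − 17.3156 = 0.6844 bits.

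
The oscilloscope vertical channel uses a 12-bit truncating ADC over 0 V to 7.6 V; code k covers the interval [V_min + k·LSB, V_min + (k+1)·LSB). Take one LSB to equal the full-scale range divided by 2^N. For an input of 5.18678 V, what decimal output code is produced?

Range is 7.6 V. LSB = 7.6 V / 2^12 ≈ 1.855 mV.
V_in − V_min = 5.18678 − (0) = 5.18678 V.
Divide by LSB: 5.18678 × 4096/7.6 = 2795.4014.
Truncating gives code 2795.

2795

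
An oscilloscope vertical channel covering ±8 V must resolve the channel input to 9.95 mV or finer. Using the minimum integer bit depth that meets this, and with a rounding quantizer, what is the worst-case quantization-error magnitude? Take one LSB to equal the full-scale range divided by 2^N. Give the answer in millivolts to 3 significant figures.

3.91 mV

The full-scale span is 8 − (-8) = 16 V.
Levels needed ≥ 16/9.95 mV = 1608. 2^11 = 2048 suffices, so N_min = 11.
LSB = 16 V ÷ 2^11 = 16/2048 V = 7.8125 mV.
Half an LSB is 3.91 mV.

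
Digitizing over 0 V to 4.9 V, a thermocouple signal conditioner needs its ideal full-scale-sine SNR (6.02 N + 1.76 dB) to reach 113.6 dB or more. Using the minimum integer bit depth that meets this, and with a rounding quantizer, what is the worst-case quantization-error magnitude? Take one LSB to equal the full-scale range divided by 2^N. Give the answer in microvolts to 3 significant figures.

Full-scale range = 4.9 V.
N ≥ (113.6 − 1.76)/6.02 = 18.578 → N_min = 19.
One LSB is 4.9 V / 524288 = 9.3460 µV.
|e|_max = LSB/2 = 4.67 µV.

4.67 µV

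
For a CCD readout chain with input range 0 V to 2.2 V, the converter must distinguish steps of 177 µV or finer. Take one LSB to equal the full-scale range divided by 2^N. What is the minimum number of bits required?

Range is 2.2 V.
Need 2^N ≥ 2.2 V / 177 µV = 12430 → N_min = 14.

14 bits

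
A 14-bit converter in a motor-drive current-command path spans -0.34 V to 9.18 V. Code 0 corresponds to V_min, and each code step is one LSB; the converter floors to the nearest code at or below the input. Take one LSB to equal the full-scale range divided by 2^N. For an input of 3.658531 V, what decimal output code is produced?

6881

Span: 9.18 V − (-0.34 V) = 9.52 V. LSB = 9.52 V / 2^14 ≈ 0.5811 mV.
code = ⌊(V_in − V_min)/LSB⌋ = ⌊(V_in − V_min) × 2^14 / range⌋
     = ⌊(3.658531 − (-0.34)) × 16384 / 9.52⌋ = ⌊3.998531 × 16384/9.52⌋
     = ⌊6881.505⌋ = 6881.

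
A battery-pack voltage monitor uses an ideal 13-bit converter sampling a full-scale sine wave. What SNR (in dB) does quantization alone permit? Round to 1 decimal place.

80.0 dB

For an ideal N-bit converter with full-scale sine input, SNR = 6.02 N + 1.76 dB. SNR = 6.02 × 13 + 1.76 = 78.26 + 1.76 = 80.02 dB.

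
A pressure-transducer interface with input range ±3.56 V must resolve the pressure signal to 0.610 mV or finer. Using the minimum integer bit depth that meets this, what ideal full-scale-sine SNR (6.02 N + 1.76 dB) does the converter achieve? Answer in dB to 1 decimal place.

The full-scale span is 3.56 − (-3.56) = 7.12 V.
Need 2^N ≥ 7.12 V / 0.610 mV = 11670 → N_min = 14.
Ideal SNR at N = 14: 6.02·14 + 1.76 = 86.0 dB.

86.0 dB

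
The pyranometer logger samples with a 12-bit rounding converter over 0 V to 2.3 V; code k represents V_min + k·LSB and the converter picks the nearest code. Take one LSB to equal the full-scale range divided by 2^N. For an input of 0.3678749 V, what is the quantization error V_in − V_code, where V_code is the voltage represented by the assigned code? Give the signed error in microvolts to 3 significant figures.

+77.0 µV

Range is 2.3 V. LSB = 2.3 V / 2^12 ≈ 0.5615 mV.
(0.3678749 − (0)) / LSB = 0.3678749 × 4096/2.3 = 655.1372. Nearest integer: k = 655.
V_code = 0 + (655/4096) × 2.3 = 0.3677978516 V.
e = 0.3678749 − (0.3677978516) = +77.0 µV.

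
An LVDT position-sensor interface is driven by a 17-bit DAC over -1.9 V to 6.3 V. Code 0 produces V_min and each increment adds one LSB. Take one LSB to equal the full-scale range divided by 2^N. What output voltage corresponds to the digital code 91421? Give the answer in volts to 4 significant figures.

3.819 V

Span: 6.3 V − (-1.9 V) = 8.2 V. LSB = 8.2 V / 2^17.
V_out = V_min + code × LSB = -1.9 V + 91421 × 8.2 V / 131072
      = -1.9 V + 5.71939 V = 3.81939 V.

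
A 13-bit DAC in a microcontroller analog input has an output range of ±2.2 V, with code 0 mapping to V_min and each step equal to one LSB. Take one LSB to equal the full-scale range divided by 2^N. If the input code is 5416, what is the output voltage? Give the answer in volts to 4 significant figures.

The full-scale span is 2.2 − (-2.2) = 4.4 V. LSB = 4.4 V / 2^13.
V_out = V_min + code × LSB = -2.2 V + 5416 × 4.4 V / 8192
      = -2.2 + 2.90898 = 0.708984 V.

0.7090 V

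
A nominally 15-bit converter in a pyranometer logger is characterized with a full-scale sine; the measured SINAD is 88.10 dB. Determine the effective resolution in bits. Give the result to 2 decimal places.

Inverting SNR = 6.02 N + 1.76: N_eff = (88.10 − 1.76)/6.02 = 14.3422.

14.34 bits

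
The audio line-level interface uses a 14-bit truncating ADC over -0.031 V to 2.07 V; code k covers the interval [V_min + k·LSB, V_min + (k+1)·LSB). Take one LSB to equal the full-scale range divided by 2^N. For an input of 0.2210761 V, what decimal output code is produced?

1965

The full-scale span is 2.07 − (-0.031) = 2.101 V. LSB = 2.101 V / 2^14 ≈ 128.2 µV.
(V_in − V_min) × 2^14/range = (0.2210761 − (-0.031)) × 16384/2.101 = 1965.738.
Floor → code = 1965.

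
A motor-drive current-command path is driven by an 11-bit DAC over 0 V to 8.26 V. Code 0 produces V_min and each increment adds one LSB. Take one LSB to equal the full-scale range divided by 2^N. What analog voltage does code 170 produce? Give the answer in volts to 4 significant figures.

0.6856 V

Full-scale range = 8.26 V. LSB = 8.26 V / 2^11.
V_out = 0 + 170 × (8.26/2048) V
      = 0 + 0.685645 = 0.685645 V.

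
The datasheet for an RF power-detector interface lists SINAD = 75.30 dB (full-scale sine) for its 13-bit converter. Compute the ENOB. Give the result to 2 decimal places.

Inverting SNR = 6.02 N + 1.76: N_eff = (75.30 − 1.76)/6.02 = 12.2159.

12.22 bits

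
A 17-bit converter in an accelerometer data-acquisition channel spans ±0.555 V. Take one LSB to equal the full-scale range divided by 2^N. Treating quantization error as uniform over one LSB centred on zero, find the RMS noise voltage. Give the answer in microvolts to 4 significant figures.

2.445 µV

Span: 0.555 V − (-0.555 V) = 1.11 V.
One LSB is 1.11 V / 131072 = 8.46863 µV.
σ_q = LSB/√12 = 8.46863 µV/3.4641 = 2.445 µV.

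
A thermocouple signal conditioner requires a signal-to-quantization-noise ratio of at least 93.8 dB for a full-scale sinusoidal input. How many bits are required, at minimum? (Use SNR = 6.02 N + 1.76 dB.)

Solving 6.02 N ≥ 93.8 − 1.76: N ≥ 15.289. Round up → N = 16.

16 bits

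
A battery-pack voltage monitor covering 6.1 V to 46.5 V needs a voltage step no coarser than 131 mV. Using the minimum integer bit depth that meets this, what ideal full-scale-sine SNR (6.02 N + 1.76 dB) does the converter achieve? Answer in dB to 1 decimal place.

55.9 dB

Span: 46.5 V − (6.1 V) = 40.4 V.
Need 2^N ≥ 40.4 V / 131 mV = 308.4 → N_min = 9.
6.02(9) + 1.76 = 55.94 dB.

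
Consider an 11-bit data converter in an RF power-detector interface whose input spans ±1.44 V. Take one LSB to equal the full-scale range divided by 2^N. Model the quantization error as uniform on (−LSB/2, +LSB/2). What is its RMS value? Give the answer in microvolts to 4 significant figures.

Full-scale range = 1.44 V − (-1.44 V) = 2.88 V.
LSB = 2.88 V / 2^11 = 1.40625 mV.
σ_q = LSB/√12 = 1.40625 mV/3.4641 = 405.9 µV.

405.9 µV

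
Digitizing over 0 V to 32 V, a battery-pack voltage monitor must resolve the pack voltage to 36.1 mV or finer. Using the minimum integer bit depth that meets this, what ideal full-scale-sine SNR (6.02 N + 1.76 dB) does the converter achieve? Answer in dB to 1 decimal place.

62.0 dB

Range is 32 V.
Required number of levels: 32/36.1 mV = 886.43; smallest N with 2^N ≥ that is 10.
6.02(10) + 1.76 = 61.96 dB.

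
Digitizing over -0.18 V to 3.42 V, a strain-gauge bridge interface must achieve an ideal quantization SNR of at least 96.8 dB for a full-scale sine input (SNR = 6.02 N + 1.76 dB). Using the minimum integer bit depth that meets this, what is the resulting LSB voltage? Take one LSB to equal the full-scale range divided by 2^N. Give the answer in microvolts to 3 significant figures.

54.9 µV

The full-scale span is 3.42 − (-0.18) = 3.6 V.
6.02 N + 1.76 ≥ 96.8 gives N ≥ 15.787, so the minimum integer is 16.
One LSB is 3.6 V / 65536 = 54.9 µV.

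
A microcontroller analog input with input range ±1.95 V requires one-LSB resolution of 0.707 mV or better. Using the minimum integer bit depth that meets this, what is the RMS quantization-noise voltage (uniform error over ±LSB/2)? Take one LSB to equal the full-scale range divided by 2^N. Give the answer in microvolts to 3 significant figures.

137 µV

The full-scale span is 1.95 − (-1.95) = 3.9 V.
Required number of levels: 3.9/0.707 mV = 5516.3; smallest N with 2^N ≥ that is 13.
One LSB is 3.9 V / 8192 = 476.07 µV.
RMS noise = LSB/√12 = 137 µV.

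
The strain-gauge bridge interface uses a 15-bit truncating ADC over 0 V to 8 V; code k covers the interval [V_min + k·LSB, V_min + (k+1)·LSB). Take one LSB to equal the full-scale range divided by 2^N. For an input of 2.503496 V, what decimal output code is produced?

10254

Span = 8 V. LSB = 8 V / 2^15 ≈ 244.1 µV.
(V_in − V_min) × 2^15/range = (2.503496 − (0)) × 32768/8 = 10254.320.
Floor → code = 10254.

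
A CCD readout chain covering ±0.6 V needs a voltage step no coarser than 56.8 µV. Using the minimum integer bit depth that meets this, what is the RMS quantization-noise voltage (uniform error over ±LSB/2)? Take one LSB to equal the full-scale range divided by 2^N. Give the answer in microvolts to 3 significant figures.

10.6 µV

Range = 0.6 − (-0.6) = 1.2 V.
Required number of levels: 1.2/56.8 µV = 21127; smallest N with 2^N ≥ that is 15.
LSB = 1.2 V / 2^15 = 36.621 µV.
RMS noise = LSB/√12 = 10.6 µV.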